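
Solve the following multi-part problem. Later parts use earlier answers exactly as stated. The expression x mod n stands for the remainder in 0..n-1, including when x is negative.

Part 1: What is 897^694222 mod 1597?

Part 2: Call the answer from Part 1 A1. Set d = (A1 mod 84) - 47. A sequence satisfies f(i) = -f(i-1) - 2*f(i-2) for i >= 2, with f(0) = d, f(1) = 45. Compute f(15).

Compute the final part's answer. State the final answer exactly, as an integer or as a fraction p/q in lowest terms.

Part 1: squarings mod 1597: 897^1=897, 897^2=1318, 897^4=1185, 897^8=462, 897^16=1043, 897^32=292, 897^64=623, 897^128=58, 897^256=170, 897^512=154, 897^1024=1358, 897^2048=1226, 897^4096=299, 897^8192=1566, 897^16384=961, 897^32768=455, 897^65536=1012, 897^131072=467, 897^262144=897, 897^524288=1318; 897^694222 = 897^2 * 897^4 * 897^8 * 897^64 * 897^128 * 897^256 * 897^512 * 897^1024 * 897^4096 * 897^32768 * 897^131072 * 897^524288 = 589 (mod 1597); answer 589
Part 2: A1 = 589; d = -46; f(2) = -1*(45) - 2*(-46) = 47; iterating: f(2)=47, f(3)=-137, f(4)=43, f(5)=231, f(6)=-317, f(7)=-145, f(8)=779, f(9)=-489, f(10)=-1069, f(11)=2047, f(12)=91, f(13)=-4185, f(14)=4003, f(15)=4367; answer 4367

4367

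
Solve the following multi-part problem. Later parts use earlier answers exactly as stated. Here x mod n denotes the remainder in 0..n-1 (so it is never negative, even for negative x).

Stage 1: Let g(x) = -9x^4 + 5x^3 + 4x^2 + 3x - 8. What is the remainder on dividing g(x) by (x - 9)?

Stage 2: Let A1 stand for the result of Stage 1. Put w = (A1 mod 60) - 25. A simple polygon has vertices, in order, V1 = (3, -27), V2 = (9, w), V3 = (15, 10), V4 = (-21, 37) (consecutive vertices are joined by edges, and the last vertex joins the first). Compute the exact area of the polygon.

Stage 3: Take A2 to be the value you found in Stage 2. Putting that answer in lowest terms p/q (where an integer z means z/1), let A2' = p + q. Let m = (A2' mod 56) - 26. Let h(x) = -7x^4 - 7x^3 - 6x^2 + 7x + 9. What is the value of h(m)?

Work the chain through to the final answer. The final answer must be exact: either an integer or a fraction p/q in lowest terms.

Stage 1: remainder = value at the root: -9*(9)^4 + 5*(9)^3 + 4*(9)^2 + 3*(9)^1 - 8 = (-59049) + (3645) + (324) + (27) + (-8) = -55061; answer -55061
Stage 2: A1 = -55061; w = -6; cross terms: (3*-6 - 9*-27)=225, (9*10 - 15*-6)=180, (15*37 - -21*10)=765, (-21*-27 - 3*37)=456; twice the area = |1626| = 1626; area = 813; answer 813
Stage 3: A2 = 813; threaded value p + q = 814; m = 4; -7*(4)^4 - 7*(4)^3 - 6*(4)^2 + 7*(4)^1 + 9 = (-1792) + (-448) + (-96) + (28) + (9) = -2299; answer -2299

-2299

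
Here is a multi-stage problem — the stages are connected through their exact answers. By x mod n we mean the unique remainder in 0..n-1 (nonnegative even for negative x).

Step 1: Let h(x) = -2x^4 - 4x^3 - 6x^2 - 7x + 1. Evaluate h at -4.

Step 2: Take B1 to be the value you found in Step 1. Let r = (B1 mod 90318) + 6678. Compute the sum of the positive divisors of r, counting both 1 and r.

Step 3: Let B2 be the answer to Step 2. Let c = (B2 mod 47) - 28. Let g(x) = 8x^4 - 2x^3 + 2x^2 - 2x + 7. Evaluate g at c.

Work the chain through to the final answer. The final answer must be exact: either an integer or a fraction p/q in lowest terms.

Step 1: -2*(-4)^4 - 4*(-4)^3 - 6*(-4)^2 - 7*(-4)^1 + 1 = (-512) + (256) + (-96) + (28) + (1) = -323; answer -323
Step 2: B1 = -323; r = 96673; 96673 = 277 * 349; sigma = (1 + 277) * (1 + 349) = 278 * 350 = 97300; answer 97300
Step 3: B2 = 97300; c = -18; 8*(-18)^4 - 2*(-18)^3 + 2*(-18)^2 - 2*(-18)^1 + 7 = (839808) + (11664) + (648) + (36) + (7) = 852163; answer 852163

852163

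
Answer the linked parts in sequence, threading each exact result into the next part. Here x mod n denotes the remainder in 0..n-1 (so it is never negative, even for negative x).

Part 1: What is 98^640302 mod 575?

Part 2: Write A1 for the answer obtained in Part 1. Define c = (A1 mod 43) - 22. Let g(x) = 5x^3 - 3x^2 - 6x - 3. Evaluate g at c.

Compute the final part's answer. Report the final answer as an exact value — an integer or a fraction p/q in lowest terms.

-9003

Part 1: squarings mod 575: 98^1=98, 98^2=404, 98^4=491, 98^8=156, 98^16=186, 98^32=96, 98^64=16, 98^128=256, 98^256=561, 98^512=196, 98^1024=466, 98^2048=381, 98^4096=261, 98^8192=271, 98^16384=416, 98^32768=556, 98^65536=361, 98^131072=371, 98^262144=216, 98^524288=81; 98^640302 = 98^2 * 98^4 * 98^8 * 98^32 * 98^256 * 98^1024 * 98^16384 * 98^32768 * 98^65536 * 98^524288 = 354 (mod 575); answer 354
Part 2: A1 = 354; c = -12; 5*(-12)^3 - 3*(-12)^2 - 6*(-12)^1 - 3 = (-8640) + (-432) + (72) + (-3) = -9003; answer -9003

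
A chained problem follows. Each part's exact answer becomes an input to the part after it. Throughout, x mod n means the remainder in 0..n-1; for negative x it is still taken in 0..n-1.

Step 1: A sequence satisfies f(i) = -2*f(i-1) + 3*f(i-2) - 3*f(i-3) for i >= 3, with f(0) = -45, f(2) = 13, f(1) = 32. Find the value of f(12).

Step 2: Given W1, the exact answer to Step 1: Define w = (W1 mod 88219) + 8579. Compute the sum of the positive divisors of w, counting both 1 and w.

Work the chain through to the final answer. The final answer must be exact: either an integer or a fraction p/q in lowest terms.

Step 1: f(3) = -2*(13) + 3*(32) - 3*(-45) = 205; iterating: f(3)=205, f(4)=-467, f(5)=1510, f(6)=-5036, f(7)=16003, f(8)=-51644, f(9)=166405, f(10)=-535751, f(11)=1725649, f(12)=-5557766; answer -5557766
Step 2: W1 = -5557766; w = 8610; 8610 = 2 * 3 * 5 * 7 * 41; sigma = (1 + 2) * (1 + 3) * (1 + 5) * (1 + 7) * (1 + 41) = 3 * 4 * 6 * 8 * 42 = 24192; answer 24192

24192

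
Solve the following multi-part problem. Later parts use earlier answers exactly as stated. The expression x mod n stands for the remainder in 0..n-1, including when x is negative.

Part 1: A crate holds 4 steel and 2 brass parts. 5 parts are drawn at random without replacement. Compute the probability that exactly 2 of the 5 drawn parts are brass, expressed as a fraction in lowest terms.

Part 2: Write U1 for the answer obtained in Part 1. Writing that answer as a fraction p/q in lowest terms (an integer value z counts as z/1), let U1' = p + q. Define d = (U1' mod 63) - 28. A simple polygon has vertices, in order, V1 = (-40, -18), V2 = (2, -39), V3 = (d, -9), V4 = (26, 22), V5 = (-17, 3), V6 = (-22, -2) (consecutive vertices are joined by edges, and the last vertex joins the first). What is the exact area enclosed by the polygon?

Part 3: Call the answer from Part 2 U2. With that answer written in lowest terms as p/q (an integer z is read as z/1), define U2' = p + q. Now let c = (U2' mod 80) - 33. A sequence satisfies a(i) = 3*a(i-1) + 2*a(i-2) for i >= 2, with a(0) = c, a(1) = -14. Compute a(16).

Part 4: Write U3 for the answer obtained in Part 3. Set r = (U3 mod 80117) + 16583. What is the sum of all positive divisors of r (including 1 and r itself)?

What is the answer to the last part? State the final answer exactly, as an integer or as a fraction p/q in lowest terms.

Part 1: total draws C(6,5) = 6; favorable C(2,2)*C(4,3) = 4; P = 2/3; answer 2/3
Part 2: U1 = 2/3; threaded value p + q = 5; d = -23; cross terms: (-40*-39 - 2*-18)=1596, (2*-9 - -23*-39)=-915, (-23*22 - 26*-9)=-272, (26*3 - -17*22)=452, (-17*-2 - -22*3)=100, (-22*-18 - -40*-2)=316; twice the area = |1277| = 1277; area = 1277/2; answer 1277/2
Part 3: U2 = 1277/2; threaded value p + q = 1279; c = 46; a(2) = 3*(-14) + 2*(46) = 50; iterating: a(2)=50, a(3)=122, a(4)=466, a(5)=1642, a(6)=5858, a(7)=20858, a(8)=74290, a(9)=264586, a(10)=942338, a(11)=3356186, a(12)=11953234, a(13)=42572074, a(14)=151622690, a(15)=540012218, a(16)=1923282034; answer 1923282034
Part 4: U3 = 1923282034; r = 90032; 90032 = 2^4 * 17 * 331; sigma = (1 + 2 + 4 + 8 + 16) * (1 + 17) * (1 + 331) = 31 * 18 * 332 = 185256; answer 185256

185256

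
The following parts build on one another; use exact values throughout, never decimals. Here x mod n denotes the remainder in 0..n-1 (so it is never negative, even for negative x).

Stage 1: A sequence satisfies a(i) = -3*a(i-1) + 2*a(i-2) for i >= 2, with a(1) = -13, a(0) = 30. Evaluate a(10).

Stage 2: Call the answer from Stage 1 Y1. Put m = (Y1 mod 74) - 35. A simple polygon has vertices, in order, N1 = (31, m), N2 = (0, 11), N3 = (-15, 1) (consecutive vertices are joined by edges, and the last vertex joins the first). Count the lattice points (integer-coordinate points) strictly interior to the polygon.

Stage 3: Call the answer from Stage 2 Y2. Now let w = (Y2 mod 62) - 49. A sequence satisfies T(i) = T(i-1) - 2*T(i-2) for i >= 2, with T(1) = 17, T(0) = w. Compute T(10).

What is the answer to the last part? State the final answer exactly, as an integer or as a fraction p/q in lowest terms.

187

Stage 1: a(2) = -3*(-13) + 2*(30) = 99; iterating: a(2)=99, a(3)=-323, a(4)=1167, a(5)=-4147, a(6)=14775, a(7)=-52619, a(8)=187407, a(9)=-667459, a(10)=2377191; answer 2377191
Stage 2: Y1 = 2377191; m = -20; cross terms: (31*11 - 0*-20)=341, (0*1 - -15*11)=165, (-15*-20 - 31*1)=269; twice the area = |775| = 775; area = 775/2; boundary points = 31 + 5 + 1 = 37; strictly interior points = area - boundary/2 + 1 = 370; answer 370
Stage 3: Y2 = 370; w = 11; T(2) = 1*(17) - 2*(11) = -5; iterating: T(2)=-5, T(3)=-39, T(4)=-29, T(5)=49, T(6)=107, T(7)=9, T(8)=-205, T(9)=-223, T(10)=187; answer 187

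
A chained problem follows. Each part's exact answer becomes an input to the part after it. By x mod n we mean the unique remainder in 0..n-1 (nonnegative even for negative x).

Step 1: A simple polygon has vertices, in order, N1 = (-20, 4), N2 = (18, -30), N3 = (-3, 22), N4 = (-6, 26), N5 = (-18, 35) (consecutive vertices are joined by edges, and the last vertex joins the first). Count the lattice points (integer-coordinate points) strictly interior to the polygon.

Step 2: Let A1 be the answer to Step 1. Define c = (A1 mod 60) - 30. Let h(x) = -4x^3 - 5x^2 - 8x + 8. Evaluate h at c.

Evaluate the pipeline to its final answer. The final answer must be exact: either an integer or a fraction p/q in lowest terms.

-12060

Step 1: cross terms: (-20*-30 - 18*4)=528, (18*22 - -3*-30)=306, (-3*26 - -6*22)=54, (-6*35 - -18*26)=258, (-18*4 - -20*35)=628; twice the area = |1774| = 1774; area = 887; boundary points = 2 + 1 + 1 + 3 + 1 = 8; strictly interior points = area - boundary/2 + 1 = 884; answer 884
Step 2: A1 = 884; c = 14; -4*(14)^3 - 5*(14)^2 - 8*(14)^1 + 8 = (-10976) + (-980) + (-112) + (8) = -12060; answer -12060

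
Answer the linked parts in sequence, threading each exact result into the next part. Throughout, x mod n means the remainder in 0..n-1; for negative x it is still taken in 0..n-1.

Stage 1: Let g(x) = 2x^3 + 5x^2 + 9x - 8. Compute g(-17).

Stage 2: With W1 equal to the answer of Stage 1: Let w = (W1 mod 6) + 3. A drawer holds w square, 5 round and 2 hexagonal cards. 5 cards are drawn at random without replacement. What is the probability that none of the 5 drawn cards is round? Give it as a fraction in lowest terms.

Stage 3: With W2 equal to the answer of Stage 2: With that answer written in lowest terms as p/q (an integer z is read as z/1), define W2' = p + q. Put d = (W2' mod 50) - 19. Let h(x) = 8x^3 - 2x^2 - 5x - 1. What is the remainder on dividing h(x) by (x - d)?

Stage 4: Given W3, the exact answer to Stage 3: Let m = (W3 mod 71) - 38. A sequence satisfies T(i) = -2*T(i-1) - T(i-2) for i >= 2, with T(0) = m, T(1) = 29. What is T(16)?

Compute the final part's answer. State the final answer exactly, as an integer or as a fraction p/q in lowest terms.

-569

Stage 1: 2*(-17)^3 + 5*(-17)^2 + 9*(-17)^1 - 8 = (-9826) + (1445) + (-153) + (-8) = -8542; answer -8542
Stage 2: W1 = -8542; w = 5; total draws C(12,5) = 792; favorable C(7,5) = 21; P = 7/264; answer 7/264
Stage 3: W2 = 7/264; threaded value p + q = 271; d = 2; remainder = value at the root: 8*(2)^3 - 2*(2)^2 - 5*(2)^1 - 1 = (64) + (-8) + (-10) + (-1) = 45; answer 45
Stage 4: W3 = 45; m = 7; T(2) = -2*(29) - 1*(7) = -65; iterating: T(2)=-65, T(3)=101, T(4)=-137, T(5)=173, T(6)=-209, T(7)=245, T(8)=-281, T(9)=317, T(10)=-353, T(11)=389, T(12)=-425, T(13)=461, T(14)=-497, T(15)=533, T(16)=-569; answer -569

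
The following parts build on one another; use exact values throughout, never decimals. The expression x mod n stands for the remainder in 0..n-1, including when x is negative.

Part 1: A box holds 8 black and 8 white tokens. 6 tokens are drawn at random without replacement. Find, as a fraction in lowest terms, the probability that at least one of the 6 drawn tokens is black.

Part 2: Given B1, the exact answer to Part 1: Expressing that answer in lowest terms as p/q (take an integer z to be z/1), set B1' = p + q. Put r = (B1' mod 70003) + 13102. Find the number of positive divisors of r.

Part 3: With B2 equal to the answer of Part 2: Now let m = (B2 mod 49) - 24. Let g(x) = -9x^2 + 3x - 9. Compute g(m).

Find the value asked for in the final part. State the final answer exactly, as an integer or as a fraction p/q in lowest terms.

-2979

Part 1: total draws C(16,6) = 8008; complement C(8,6) = 28; favorable 8008 - 28 = 7980; P = 285/286; answer 285/286
Part 2: B1 = 285/286; threaded value p + q = 571; r = 13673; 13673 = 11^2 * 113; number of divisors = (2+1) * (1+1) = 6; answer 6
Part 3: B2 = 6; m = -18; -9*(-18)^2 + 3*(-18)^1 - 9 = (-2916) + (-54) + (-9) = -2979; answer -2979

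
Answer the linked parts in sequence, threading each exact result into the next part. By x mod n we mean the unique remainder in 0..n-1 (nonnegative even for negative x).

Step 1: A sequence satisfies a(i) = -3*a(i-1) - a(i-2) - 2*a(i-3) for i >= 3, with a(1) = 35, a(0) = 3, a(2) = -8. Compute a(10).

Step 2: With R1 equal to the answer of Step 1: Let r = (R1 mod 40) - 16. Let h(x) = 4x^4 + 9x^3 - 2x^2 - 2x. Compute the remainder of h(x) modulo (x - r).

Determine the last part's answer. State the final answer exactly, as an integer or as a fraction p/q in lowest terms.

32625

Step 1: a(3) = -3*(-8) - 1*(35) - 2*(3) = -17; iterating: a(3)=-17, a(4)=-11, a(5)=66, a(6)=-153, a(7)=415, a(8)=-1224, a(9)=3563, a(10)=-10295; answer -10295
Step 2: R1 = -10295; r = 9; remainder = value at the root: 4*(9)^4 + 9*(9)^3 - 2*(9)^2 - 2*(9)^1 = (26244) + (6561) + (-162) + (-18) = 32625; answer 32625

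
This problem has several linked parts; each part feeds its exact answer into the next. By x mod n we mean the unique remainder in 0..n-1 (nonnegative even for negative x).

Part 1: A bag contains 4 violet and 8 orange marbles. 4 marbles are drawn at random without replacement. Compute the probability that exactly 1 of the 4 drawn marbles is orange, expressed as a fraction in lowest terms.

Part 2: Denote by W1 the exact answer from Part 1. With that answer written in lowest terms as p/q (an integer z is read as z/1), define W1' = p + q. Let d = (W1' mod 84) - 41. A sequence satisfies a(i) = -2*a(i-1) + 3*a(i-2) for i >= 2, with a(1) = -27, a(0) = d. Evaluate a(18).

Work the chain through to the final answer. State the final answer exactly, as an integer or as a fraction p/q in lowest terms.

871696080

Part 1: total draws C(12,4) = 495; favorable C(8,1)*C(4,3) = 32; P = 32/495; answer 32/495
Part 2: W1 = 32/495; threaded value p + q = 527; d = -18; a(2) = -2*(-27) + 3*(-18) = 0; iterating: a(2)=0, a(3)=-81, a(4)=162, a(5)=-567, a(6)=1620, a(7)=-4941, a(8)=14742, a(9)=-44307, a(10)=132840, a(11)=-398601, a(12)=1195722, a(13)=-3587247, a(14)=10761660, a(15)=-32285061, a(16)=96855102, a(17)=-290565387, a(18)=871696080; answer 871696080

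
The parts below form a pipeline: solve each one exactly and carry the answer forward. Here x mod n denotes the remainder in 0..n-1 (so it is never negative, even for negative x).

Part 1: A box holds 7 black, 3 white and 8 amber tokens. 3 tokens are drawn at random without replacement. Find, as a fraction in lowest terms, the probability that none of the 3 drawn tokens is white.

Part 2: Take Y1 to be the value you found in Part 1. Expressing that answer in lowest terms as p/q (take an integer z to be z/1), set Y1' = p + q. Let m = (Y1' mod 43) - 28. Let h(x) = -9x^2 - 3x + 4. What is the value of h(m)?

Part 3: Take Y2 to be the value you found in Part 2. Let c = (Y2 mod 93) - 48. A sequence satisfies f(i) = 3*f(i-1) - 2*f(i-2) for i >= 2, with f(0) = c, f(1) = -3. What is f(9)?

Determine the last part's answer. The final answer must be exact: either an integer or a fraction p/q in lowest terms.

Part 1: total draws C(18,3) = 816; favorable C(15,3) = 455; P = 455/816; answer 455/816
Part 2: Y1 = 455/816; threaded value p + q = 1271; m = -4; -9*(-4)^2 - 3*(-4)^1 + 4 = (-144) + (12) + (4) = -128; answer -128
Part 3: Y2 = -128; c = 10; f(2) = 3*(-3) - 2*(10) = -29; iterating: f(2)=-29, f(3)=-81, f(4)=-185, f(5)=-393, f(6)=-809, f(7)=-1641, f(8)=-3305, f(9)=-6633; answer -6633

-6633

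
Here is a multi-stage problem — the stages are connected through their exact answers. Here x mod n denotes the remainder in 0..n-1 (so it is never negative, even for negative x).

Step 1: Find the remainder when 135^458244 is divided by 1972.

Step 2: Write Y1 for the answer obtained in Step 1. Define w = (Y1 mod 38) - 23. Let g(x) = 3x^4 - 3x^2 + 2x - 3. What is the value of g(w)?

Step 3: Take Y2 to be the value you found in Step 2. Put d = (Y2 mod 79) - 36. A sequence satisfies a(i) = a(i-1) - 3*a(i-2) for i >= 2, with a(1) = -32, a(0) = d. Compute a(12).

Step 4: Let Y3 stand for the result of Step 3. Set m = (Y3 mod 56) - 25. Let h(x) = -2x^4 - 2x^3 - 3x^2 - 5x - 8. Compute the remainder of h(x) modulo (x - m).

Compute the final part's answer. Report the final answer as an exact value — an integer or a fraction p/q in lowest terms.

-108758

Step 1: squarings mod 1972: 135^1=135, 135^2=477, 135^4=749, 135^8=953, 135^16=1089, 135^32=749, 135^64=953, 135^128=1089, 135^256=749, 135^512=953, 135^1024=1089, 135^2048=749, 135^4096=953, 135^8192=1089, 135^16384=749, 135^32768=953, 135^65536=1089, 135^131072=749, 135^262144=953; 135^458244 = 135^4 * 135^512 * 135^1024 * 135^2048 * 135^4096 * 135^8192 * 135^16384 * 135^32768 * 135^131072 * 135^262144 = 545 (mod 1972); answer 545
Step 2: Y1 = 545; w = -10; 3*(-10)^4 - 3*(-10)^2 + 2*(-10)^1 - 3 = (30000) + (-300) + (-20) + (-3) = 29677; answer 29677
Step 3: Y2 = 29677; d = 16; a(2) = 1*(-32) - 3*(16) = -80; iterating: a(2)=-80, a(3)=16, a(4)=256, a(5)=208, a(6)=-560, a(7)=-1184, a(8)=496, a(9)=4048, a(10)=2560, a(11)=-9584, a(12)=-17264; answer -17264
Step 4: Y3 = -17264; m = 15; remainder = value at the root: -2*(15)^4 - 2*(15)^3 - 3*(15)^2 - 5*(15)^1 - 8 = (-101250) + (-6750) + (-675) + (-75) + (-8) = -108758; answer -108758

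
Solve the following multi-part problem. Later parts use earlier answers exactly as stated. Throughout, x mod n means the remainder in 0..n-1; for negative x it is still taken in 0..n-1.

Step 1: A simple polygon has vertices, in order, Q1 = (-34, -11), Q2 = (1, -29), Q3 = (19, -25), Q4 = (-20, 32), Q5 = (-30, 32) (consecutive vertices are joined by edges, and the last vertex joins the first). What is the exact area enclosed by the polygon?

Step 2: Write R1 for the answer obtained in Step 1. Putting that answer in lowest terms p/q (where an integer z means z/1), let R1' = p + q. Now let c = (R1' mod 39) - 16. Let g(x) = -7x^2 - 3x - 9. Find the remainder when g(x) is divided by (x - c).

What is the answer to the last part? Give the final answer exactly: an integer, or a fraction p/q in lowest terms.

Step 1: cross terms: (-34*-29 - 1*-11)=997, (1*-25 - 19*-29)=526, (19*32 - -20*-25)=108, (-20*32 - -30*32)=320, (-30*-11 - -34*32)=1418; twice the area = |3369| = 3369; area = 3369/2; answer 3369/2
Step 2: R1 = 3369/2; threaded value p + q = 3371; c = 1; remainder = value at the root: -7*(1)^2 - 3*(1)^1 - 9 = (-7) + (-3) + (-9) = -19; answer -19

-19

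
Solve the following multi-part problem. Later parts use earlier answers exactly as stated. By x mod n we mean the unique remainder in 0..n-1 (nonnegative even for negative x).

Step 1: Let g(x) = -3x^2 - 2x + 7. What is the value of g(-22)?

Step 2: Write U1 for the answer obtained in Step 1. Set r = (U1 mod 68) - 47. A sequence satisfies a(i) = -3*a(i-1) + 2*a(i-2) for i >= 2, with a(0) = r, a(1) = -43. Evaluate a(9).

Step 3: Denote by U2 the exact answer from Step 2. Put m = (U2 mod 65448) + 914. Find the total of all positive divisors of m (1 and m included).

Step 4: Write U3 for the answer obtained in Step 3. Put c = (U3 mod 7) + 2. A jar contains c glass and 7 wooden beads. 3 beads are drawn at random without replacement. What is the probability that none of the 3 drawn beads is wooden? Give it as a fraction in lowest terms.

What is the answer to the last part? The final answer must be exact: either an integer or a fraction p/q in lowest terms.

Step 1: -3*(-22)^2 - 2*(-22)^1 + 7 = (-1452) + (44) + (7) = -1401; answer -1401
Step 2: U1 = -1401; r = -20; a(2) = -3*(-43) + 2*(-20) = 89; iterating: a(2)=89, a(3)=-353, a(4)=1237, a(5)=-4417, a(6)=15725, a(7)=-56009, a(8)=199477, a(9)=-710449; answer -710449
Step 3: U2 = -710449; m = 10393; 10393 = 19 * 547; sigma = (1 + 19) * (1 + 547) = 20 * 548 = 10960; answer 10960
Step 4: U3 = 10960; c = 7; total draws C(14,3) = 364; favorable C(7,3) = 35; P = 5/52; answer 5/52

5/52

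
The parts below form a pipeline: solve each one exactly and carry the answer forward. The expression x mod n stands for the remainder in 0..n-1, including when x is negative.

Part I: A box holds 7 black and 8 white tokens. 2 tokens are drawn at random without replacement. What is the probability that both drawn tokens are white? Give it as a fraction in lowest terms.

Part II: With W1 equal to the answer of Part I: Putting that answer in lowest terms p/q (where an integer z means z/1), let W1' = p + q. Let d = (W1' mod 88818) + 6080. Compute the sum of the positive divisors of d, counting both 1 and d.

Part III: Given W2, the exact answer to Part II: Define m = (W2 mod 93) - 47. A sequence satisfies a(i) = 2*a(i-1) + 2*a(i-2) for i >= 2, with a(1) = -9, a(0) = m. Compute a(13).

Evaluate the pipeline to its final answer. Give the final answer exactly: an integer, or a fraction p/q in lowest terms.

Part I: total draws C(15,2) = 105; favorable C(8,2) = 28; P = 4/15; answer 4/15
Part II: W1 = 4/15; threaded value p + q = 19; d = 6099; 6099 = 3 * 19 * 107; sigma = (1 + 3) * (1 + 19) * (1 + 107) = 4 * 20 * 108 = 8640; answer 8640
Part III: W2 = 8640; m = 37; a(2) = 2*(-9) + 2*(37) = 56; iterating: a(2)=56, a(3)=94, a(4)=300, a(5)=788, a(6)=2176, a(7)=5928, a(8)=16208, a(9)=44272, a(10)=120960, a(11)=330464, a(12)=902848, a(13)=2466624; answer 2466624

2466624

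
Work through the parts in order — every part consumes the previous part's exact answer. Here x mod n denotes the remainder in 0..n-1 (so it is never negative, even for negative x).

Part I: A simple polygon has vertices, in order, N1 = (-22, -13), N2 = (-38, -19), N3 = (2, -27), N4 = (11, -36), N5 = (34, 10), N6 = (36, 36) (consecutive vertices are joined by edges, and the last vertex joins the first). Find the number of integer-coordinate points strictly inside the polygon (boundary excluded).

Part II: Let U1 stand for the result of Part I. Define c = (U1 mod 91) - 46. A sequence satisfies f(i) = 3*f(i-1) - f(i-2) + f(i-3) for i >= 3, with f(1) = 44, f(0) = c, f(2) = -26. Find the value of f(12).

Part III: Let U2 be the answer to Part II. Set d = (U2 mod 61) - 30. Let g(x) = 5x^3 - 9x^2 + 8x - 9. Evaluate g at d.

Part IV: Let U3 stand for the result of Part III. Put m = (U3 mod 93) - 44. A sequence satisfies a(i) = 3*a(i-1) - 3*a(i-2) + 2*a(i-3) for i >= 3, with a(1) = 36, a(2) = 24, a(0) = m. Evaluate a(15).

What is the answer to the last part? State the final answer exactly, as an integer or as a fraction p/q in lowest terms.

-283984

Part I: cross terms: (-22*-19 - -38*-13)=-76, (-38*-27 - 2*-19)=1064, (2*-36 - 11*-27)=225, (11*10 - 34*-36)=1334, (34*36 - 36*10)=864, (36*-13 - -22*36)=324; twice the area = |3735| = 3735; area = 3735/2; boundary points = 2 + 8 + 9 + 23 + 2 + 1 = 45; strictly interior points = area - boundary/2 + 1 = 1846; answer 1846
Part II: U1 = 1846; c = -20; f(3) = 3*(-26) - 1*(44) + 1*(-20) = -142; iterating: f(3)=-142, f(4)=-356, f(5)=-952, f(6)=-2642, f(7)=-7330, f(8)=-20300, f(9)=-56212, f(10)=-155666, f(11)=-431086, f(12)=-1193804; answer -1193804
Part III: U2 = -1193804; d = -3; 5*(-3)^3 - 9*(-3)^2 + 8*(-3)^1 - 9 = (-135) + (-81) + (-24) + (-9) = -249; answer -249
Part IV: U3 = -249; m = -14; a(3) = 3*(24) - 3*(36) + 2*(-14) = -64; iterating: a(3)=-64, a(4)=-192, a(5)=-336, a(6)=-560, a(7)=-1056, a(8)=-2160, a(9)=-4432, a(10)=-8928, a(11)=-17808, a(12)=-35504, a(13)=-70944, a(14)=-141936, a(15)=-283984; answer -283984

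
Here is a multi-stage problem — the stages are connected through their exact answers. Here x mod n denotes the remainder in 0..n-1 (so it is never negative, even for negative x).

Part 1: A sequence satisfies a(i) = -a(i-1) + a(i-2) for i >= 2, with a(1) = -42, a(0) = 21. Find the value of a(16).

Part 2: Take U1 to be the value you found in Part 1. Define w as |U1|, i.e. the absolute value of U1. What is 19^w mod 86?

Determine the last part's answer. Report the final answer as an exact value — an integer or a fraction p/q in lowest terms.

1

Part 1: a(2) = -1*(-42) + 1*(21) = 63; iterating: a(2)=63, a(3)=-105, a(4)=168, a(5)=-273, a(6)=441, a(7)=-714, a(8)=1155, a(9)=-1869, a(10)=3024, a(11)=-4893, a(12)=7917, a(13)=-12810, a(14)=20727, a(15)=-33537, a(16)=54264; answer 54264
Part 2: U1 = 54264; w = 54264; squarings mod 86: 19^1=19, 19^2=17, 19^4=31, 19^8=15, 19^16=53, 19^32=57, 19^64=67, 19^128=17, 19^256=31, 19^512=15, 19^1024=53, 19^2048=57, 19^4096=67, 19^8192=17, 19^16384=31, 19^32768=15; 19^54264 = 19^8 * 19^16 * 19^32 * 19^64 * 19^128 * 19^256 * 19^512 * 19^4096 * 19^16384 * 19^32768 = 1 (mod 86); answer 1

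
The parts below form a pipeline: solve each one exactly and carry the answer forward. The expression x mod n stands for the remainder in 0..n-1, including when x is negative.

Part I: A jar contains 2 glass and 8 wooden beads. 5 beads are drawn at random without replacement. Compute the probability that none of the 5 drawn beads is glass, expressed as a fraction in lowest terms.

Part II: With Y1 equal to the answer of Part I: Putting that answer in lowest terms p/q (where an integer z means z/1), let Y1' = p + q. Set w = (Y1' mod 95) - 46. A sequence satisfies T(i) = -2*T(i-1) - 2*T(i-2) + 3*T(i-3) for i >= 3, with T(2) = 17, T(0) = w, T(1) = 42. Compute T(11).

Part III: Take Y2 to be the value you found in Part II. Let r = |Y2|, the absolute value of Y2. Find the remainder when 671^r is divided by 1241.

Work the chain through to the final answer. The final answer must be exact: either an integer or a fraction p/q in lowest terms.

597

Part I: total draws C(10,5) = 252; favorable C(8,5) = 56; P = 2/9; answer 2/9
Part II: Y1 = 2/9; threaded value p + q = 11; w = -35; T(3) = -2*(17) - 2*(42) + 3*(-35) = -223; iterating: T(3)=-223, T(4)=538, T(5)=-579, T(6)=-587, T(7)=3946, T(8)=-8455, T(9)=7257, T(10)=14234, T(11)=-68347; answer -68347
Part III: Y2 = -68347; r = 68347; squarings mod 1241: 671^1=671, 671^2=999, 671^4=237, 671^8=324, 671^16=732, 671^32=953, 671^64=1038, 671^128=256, 671^256=1004, 671^512=324, 671^1024=732, 671^2048=953, 671^4096=1038, 671^8192=256, 671^16384=1004, 671^32768=324, 671^65536=732; 671^68347 = 671^1 * 671^2 * 671^8 * 671^16 * 671^32 * 671^64 * 671^128 * 671^512 * 671^2048 * 671^65536 = 597 (mod 1241); answer 597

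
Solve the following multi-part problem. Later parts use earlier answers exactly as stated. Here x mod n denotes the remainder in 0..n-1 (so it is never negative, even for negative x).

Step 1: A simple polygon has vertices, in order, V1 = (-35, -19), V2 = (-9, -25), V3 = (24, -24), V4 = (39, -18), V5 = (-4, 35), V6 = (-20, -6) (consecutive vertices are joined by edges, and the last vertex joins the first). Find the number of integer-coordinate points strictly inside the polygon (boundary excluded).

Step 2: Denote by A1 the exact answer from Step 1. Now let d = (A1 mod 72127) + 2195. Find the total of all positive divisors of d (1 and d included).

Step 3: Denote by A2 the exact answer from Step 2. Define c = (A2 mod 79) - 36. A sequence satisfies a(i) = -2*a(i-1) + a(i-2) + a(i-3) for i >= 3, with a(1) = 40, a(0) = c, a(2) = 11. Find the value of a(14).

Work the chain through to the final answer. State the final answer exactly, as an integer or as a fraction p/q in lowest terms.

47032

Step 1: cross terms: (-35*-25 - -9*-19)=704, (-9*-24 - 24*-25)=816, (24*-18 - 39*-24)=504, (39*35 - -4*-18)=1293, (-4*-6 - -20*35)=724, (-20*-19 - -35*-6)=170; twice the area = |4211| = 4211; area = 4211/2; boundary points = 2 + 1 + 3 + 1 + 1 + 1 = 9; strictly interior points = area - boundary/2 + 1 = 2102; answer 2102
Step 2: A1 = 2102; d = 4297; 4297 is prime, so its only divisors are 1 and 4297; sigma = 1 + 4297 = 4298; answer 4298
Step 3: A2 = 4298; c = -4; a(3) = -2*(11) + 1*(40) + 1*(-4) = 14; iterating: a(3)=14, a(4)=23, a(5)=-21, a(6)=79, a(7)=-156, a(8)=370, a(9)=-817, a(10)=1848, a(11)=-4143, a(12)=9317, a(13)=-20929, a(14)=47032; answer 47032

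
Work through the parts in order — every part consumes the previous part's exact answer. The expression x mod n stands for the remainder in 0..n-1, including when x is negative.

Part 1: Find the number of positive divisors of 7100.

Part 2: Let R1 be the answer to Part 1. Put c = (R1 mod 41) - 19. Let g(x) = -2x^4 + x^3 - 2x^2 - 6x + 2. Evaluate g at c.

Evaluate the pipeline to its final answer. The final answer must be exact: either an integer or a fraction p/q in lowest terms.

3

Part 1: 7100 = 2^2 * 5^2 * 71; number of divisors = (2+1) * (2+1) * (1+1) = 18; answer 18
Part 2: R1 = 18; c = -1; -2*(-1)^4 + 1*(-1)^3 - 2*(-1)^2 - 6*(-1)^1 + 2 = (-2) + (-1) + (-2) + (6) + (2) = 3; answer 3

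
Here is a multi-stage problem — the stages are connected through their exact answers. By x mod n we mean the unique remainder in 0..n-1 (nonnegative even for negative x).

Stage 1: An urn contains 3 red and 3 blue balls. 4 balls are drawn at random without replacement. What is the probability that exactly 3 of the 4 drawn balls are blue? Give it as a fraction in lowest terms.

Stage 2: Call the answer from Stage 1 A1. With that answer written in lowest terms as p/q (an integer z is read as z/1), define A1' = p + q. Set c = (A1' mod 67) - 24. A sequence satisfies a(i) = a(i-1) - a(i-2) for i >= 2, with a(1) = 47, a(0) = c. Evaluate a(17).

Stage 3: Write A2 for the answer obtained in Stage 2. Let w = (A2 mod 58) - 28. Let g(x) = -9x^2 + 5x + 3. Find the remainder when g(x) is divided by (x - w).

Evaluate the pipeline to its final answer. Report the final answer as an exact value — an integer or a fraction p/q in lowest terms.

-4643

Stage 1: total draws C(6,4) = 15; favorable C(3,3)*C(3,1) = 3; P = 1/5; answer 1/5
Stage 2: A1 = 1/5; threaded value p + q = 6; c = -18; a(2) = 1*(47) - 1*(-18) = 65; iterating: a(2)=65, a(3)=18, a(4)=-47, a(5)=-65, a(6)=-18, a(7)=47, a(8)=65, a(9)=18, a(10)=-47, a(11)=-65, a(12)=-18, a(13)=47, a(14)=65, a(15)=18, a(16)=-47, a(17)=-65; answer -65
Stage 3: A2 = -65; w = 23; remainder = value at the root: -9*(23)^2 + 5*(23)^1 + 3 = (-4761) + (115) + (3) = -4643; answer -4643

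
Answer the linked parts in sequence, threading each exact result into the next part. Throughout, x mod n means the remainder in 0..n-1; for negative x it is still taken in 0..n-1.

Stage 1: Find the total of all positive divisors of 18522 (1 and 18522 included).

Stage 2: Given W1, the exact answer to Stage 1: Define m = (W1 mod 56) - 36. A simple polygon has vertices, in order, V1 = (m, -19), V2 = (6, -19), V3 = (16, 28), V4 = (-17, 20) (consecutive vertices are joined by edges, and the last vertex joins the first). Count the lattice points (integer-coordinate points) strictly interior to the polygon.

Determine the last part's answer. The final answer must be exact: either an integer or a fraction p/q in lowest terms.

Stage 1: 18522 = 2 * 3^3 * 7^3; sigma = (1 + 2) * (1 + 3 + 9 + 27) * (1 + 7 + 49 + 343) = 3 * 40 * 400 = 48000; answer 48000
Stage 2: W1 = 48000; m = -28; cross terms: (-28*-19 - 6*-19)=646, (6*28 - 16*-19)=472, (16*20 - -17*28)=796, (-17*-19 - -28*20)=883; twice the area = |2797| = 2797; area = 2797/2; boundary points = 34 + 1 + 1 + 1 = 37; strictly interior points = area - boundary/2 + 1 = 1381; answer 1381

1381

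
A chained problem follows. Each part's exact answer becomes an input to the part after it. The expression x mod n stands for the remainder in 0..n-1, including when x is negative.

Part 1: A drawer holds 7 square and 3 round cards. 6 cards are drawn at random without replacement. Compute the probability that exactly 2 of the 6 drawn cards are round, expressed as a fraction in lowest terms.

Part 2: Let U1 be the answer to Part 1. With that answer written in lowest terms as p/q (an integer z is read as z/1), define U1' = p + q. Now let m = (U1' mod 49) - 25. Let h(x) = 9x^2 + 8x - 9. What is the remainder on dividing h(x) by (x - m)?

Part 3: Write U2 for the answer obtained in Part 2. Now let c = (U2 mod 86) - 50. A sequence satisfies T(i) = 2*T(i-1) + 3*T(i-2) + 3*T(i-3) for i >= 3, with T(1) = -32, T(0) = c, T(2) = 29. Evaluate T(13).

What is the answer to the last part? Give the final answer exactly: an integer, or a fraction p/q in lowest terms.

-4366394

Part 1: total draws C(10,6) = 210; favorable C(3,2)*C(7,4) = 105; P = 1/2; answer 1/2
Part 2: U1 = 1/2; threaded value p + q = 3; m = -22; remainder = value at the root: 9*(-22)^2 + 8*(-22)^1 - 9 = (4356) + (-176) + (-9) = 4171; answer 4171
Part 3: U2 = 4171; c = -7; T(3) = 2*(29) + 3*(-32) + 3*(-7) = -59; iterating: T(3)=-59, T(4)=-127, T(5)=-344, T(6)=-1246, T(7)=-3905, T(8)=-12580, T(9)=-40613, T(10)=-130681, T(11)=-420941, T(12)=-1355764, T(13)=-4366394; answer -4366394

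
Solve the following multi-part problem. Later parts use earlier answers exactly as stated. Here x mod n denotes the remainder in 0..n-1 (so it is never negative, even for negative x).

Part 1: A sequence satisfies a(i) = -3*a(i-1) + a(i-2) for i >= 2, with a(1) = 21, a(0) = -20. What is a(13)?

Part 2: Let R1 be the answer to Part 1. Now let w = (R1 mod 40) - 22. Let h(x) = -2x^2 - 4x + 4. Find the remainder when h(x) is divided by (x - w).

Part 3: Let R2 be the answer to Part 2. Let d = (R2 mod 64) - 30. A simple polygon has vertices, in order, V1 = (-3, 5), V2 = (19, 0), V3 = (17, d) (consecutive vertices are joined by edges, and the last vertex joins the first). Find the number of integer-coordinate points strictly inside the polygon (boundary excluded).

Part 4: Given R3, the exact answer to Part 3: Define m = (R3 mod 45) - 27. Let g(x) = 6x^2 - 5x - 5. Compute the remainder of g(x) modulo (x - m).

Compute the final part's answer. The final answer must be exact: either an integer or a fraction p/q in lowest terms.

Part 1: a(2) = -3*(21) + 1*(-20) = -83; iterating: a(2)=-83, a(3)=270, a(4)=-893, a(5)=2949, a(6)=-9740, a(7)=32169, a(8)=-106247, a(9)=350910, a(10)=-1158977, a(11)=3827841, a(12)=-12642500, a(13)=41755341; answer 41755341
Part 2: R1 = 41755341; w = -1; remainder = value at the root: -2*(-1)^2 - 4*(-1)^1 + 4 = (-2) + (4) + (4) = 6; answer 6
Part 3: R2 = 6; d = -24; cross terms: (-3*0 - 19*5)=-95, (19*-24 - 17*0)=-456, (17*5 - -3*-24)=13; twice the area = |-538| = 538; area = 269; boundary points = 1 + 2 + 1 = 4; strictly interior points = area - boundary/2 + 1 = 268; answer 268
Part 4: R3 = 268; m = 16; remainder = value at the root: 6*(16)^2 - 5*(16)^1 - 5 = (1536) + (-80) + (-5) = 1451; answer 1451

1451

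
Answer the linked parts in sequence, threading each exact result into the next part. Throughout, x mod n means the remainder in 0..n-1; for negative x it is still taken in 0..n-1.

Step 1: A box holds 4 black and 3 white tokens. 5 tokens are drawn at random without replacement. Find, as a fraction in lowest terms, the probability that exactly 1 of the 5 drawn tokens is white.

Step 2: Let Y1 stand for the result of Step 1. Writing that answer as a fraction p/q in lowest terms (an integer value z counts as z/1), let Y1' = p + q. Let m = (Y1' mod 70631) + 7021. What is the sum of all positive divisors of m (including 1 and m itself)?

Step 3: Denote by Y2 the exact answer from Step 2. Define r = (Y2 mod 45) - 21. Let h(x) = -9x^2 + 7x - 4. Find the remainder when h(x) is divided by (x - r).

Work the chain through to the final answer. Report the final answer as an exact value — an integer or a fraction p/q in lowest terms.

Step 1: total draws C(7,5) = 21; favorable C(3,1)*C(4,4) = 3; P = 1/7; answer 1/7
Step 2: Y1 = 1/7; threaded value p + q = 8; m = 7029; 7029 = 3^2 * 11 * 71; sigma = (1 + 3 + 9) * (1 + 11) * (1 + 71) = 13 * 12 * 72 = 11232; answer 11232
Step 3: Y2 = 11232; r = 6; remainder = value at the root: -9*(6)^2 + 7*(6)^1 - 4 = (-324) + (42) + (-4) = -286; answer -286

-286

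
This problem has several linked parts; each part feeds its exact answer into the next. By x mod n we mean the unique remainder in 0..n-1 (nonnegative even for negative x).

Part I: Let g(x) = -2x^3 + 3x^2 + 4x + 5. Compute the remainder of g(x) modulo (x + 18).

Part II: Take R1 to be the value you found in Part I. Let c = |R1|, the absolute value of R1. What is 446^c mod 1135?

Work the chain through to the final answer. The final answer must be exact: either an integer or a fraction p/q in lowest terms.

301

Part I: remainder = value at the root: -2*(-18)^3 + 3*(-18)^2 + 4*(-18)^1 + 5 = (11664) + (972) + (-72) + (5) = 12569; answer 12569
Part II: R1 = 12569; c = 12569; squarings mod 1135: 446^1=446, 446^2=291, 446^4=691, 446^8=781, 446^16=466, 446^32=371, 446^64=306, 446^128=566, 446^256=286, 446^512=76, 446^1024=101, 446^2048=1121, 446^4096=196, 446^8192=961; 446^12569 = 446^1 * 446^8 * 446^16 * 446^256 * 446^4096 * 446^8192 = 301 (mod 1135); answer 301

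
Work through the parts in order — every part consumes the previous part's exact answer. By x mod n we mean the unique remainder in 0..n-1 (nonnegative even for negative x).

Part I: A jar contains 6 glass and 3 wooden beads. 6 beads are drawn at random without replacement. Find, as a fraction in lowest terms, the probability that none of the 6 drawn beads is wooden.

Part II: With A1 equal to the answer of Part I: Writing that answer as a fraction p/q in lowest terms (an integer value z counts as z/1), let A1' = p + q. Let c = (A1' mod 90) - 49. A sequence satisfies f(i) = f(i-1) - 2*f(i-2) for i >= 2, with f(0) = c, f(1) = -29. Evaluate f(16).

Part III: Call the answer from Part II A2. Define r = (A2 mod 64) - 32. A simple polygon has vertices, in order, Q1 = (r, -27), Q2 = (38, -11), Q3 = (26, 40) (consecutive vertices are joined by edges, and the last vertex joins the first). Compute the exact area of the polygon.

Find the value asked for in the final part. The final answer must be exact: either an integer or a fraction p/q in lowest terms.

Part I: total draws C(9,6) = 84; favorable C(6,6) = 1; P = 1/84; answer 1/84
Part II: A1 = 1/84; threaded value p + q = 85; c = 36; f(2) = 1*(-29) - 2*(36) = -101; iterating: f(2)=-101, f(3)=-43, f(4)=159, f(5)=245, f(6)=-73, f(7)=-563, f(8)=-417, f(9)=709, f(10)=1543, f(11)=125, f(12)=-2961, f(13)=-3211, f(14)=2711, f(15)=9133, f(16)=3711; answer 3711
Part III: A2 = 3711; r = 31; cross terms: (31*-11 - 38*-27)=685, (38*40 - 26*-11)=1806, (26*-27 - 31*40)=-1942; twice the area = |549| = 549; area = 549/2; answer 549/2

549/2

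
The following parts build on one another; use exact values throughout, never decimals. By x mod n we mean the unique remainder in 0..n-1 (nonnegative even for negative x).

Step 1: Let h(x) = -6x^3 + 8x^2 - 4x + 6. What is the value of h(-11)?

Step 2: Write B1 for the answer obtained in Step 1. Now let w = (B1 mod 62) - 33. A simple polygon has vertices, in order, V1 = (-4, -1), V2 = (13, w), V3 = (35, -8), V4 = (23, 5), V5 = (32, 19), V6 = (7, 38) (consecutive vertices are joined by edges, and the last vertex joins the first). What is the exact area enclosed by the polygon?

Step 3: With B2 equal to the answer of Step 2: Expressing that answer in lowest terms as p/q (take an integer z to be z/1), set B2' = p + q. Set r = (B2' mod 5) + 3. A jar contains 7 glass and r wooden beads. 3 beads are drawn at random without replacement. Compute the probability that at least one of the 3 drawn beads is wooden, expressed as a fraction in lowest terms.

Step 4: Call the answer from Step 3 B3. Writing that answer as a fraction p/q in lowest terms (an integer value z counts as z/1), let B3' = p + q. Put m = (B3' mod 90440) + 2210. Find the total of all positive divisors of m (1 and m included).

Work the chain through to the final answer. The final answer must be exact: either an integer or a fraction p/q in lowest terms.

Step 1: -6*(-11)^3 + 8*(-11)^2 - 4*(-11)^1 + 6 = (7986) + (968) + (44) + (6) = 9004; answer 9004
Step 2: B1 = 9004; w = -19; cross terms: (-4*-19 - 13*-1)=89, (13*-8 - 35*-19)=561, (35*5 - 23*-8)=359, (23*19 - 32*5)=277, (32*38 - 7*19)=1083, (7*-1 - -4*38)=145; twice the area = |2514| = 2514; area = 1257; answer 1257
Step 3: B2 = 1257; threaded value p + q = 1258; r = 6; total draws C(13,3) = 286; complement C(7,3) = 35; favorable 286 - 35 = 251; P = 251/286; answer 251/286
Step 4: B3 = 251/286; threaded value p + q = 537; m = 2747; 2747 = 41 * 67; sigma = (1 + 41) * (1 + 67) = 42 * 68 = 2856; answer 2856

2856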